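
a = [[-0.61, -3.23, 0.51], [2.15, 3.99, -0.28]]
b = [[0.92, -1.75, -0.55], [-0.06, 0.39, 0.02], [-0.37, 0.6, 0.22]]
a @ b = [[-0.56, 0.11, 0.38],  [1.84, -2.37, -1.16]]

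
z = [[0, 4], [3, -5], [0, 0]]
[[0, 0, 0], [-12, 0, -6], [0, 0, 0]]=z @ [[-4, 0, -2], [0, 0, 0]]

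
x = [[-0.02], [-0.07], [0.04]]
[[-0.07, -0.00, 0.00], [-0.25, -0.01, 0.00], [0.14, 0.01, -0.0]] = x@[[3.57,0.17,-0.04]]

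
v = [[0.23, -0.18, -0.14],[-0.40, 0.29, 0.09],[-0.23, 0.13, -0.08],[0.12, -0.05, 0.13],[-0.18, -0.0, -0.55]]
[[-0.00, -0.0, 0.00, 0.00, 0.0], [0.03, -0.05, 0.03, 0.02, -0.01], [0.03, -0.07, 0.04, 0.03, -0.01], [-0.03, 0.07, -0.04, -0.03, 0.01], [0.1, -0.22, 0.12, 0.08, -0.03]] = v @[[-0.01, 0.02, -0.01, -0.01, 0.0], [0.13, -0.27, 0.14, 0.1, -0.04], [-0.18, 0.39, -0.21, -0.15, 0.05]]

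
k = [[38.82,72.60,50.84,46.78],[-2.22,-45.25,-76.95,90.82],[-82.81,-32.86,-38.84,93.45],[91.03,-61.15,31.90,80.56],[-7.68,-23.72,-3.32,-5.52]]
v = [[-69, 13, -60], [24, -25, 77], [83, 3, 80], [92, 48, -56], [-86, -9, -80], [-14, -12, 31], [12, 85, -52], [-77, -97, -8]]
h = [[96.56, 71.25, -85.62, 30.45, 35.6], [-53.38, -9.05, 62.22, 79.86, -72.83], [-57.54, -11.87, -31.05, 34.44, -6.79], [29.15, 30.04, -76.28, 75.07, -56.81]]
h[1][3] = 79.86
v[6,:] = [12, 85, -52]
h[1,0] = -53.38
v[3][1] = 48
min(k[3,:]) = -61.15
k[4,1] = -23.72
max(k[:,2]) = 50.84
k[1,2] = -76.95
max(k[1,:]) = 90.82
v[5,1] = -12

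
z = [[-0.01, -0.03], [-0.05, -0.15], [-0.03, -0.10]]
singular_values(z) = [0.19, 0.0]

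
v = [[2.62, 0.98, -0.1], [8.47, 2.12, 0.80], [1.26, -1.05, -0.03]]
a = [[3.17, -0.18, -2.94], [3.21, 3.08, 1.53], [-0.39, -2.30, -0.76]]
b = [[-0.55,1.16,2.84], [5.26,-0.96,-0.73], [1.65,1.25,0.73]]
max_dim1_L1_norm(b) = 6.95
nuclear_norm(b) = 9.86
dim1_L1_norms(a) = [6.29, 7.82, 3.45]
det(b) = 17.20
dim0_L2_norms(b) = [5.54, 1.96, 3.02]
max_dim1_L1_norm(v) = 11.39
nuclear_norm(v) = 10.96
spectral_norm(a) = 5.32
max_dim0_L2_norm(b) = 5.54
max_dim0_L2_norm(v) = 8.96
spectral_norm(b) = 5.67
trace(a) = 5.49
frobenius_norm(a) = 6.85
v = b + a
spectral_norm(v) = 9.24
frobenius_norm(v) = 9.35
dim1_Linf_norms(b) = [2.84, 5.26, 1.65]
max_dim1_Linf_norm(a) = 3.21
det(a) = 21.58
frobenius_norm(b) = 6.61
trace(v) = 4.71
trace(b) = -0.78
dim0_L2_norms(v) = [8.96, 2.56, 0.81]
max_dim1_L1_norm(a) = 7.82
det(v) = 4.43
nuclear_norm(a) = 10.49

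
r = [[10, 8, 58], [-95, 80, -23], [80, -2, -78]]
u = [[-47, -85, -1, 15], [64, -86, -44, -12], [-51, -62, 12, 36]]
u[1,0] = 64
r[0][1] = 8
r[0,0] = 10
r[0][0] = 10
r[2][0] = 80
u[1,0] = 64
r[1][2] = -23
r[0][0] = 10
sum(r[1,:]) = -38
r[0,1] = 8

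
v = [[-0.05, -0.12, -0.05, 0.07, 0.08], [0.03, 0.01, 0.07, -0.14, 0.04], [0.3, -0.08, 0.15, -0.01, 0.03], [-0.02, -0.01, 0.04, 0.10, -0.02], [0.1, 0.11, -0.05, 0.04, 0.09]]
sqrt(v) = [[(0.16+0.17j), -0.20+0.18j, (-0.06-0.04j), (0.08+0.07j), 0.13-0.08j], [0.02+0.09j, 0.23+0.10j, (0.11-0.02j), (-0.21+0.04j), 0.03-0.04j], [0.41-0.13j, -0.08-0.14j, (0.45+0.03j), (-0.1-0.05j), 0.00+0.06j], [(-0.05+0.03j), -0.00+0.03j, 0.04-0.01j, 0.34+0.01j, -0.03-0.01j], [(0.15-0.15j), (0.14-0.16j), (-0.06+0.03j), (0.04-0.06j), (0.31+0.07j)]]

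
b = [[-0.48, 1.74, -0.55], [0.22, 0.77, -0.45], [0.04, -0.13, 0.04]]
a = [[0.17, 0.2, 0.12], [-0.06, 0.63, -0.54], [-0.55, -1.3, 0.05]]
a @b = [[-0.03, 0.43, -0.18], [0.15, 0.45, -0.27], [-0.02, -1.96, 0.89]]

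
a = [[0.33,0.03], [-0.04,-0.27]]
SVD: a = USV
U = [[-0.9, 0.43], [0.43, 0.9]]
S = [0.35, 0.25]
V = [[-0.91, -0.41], [0.41, -0.91]]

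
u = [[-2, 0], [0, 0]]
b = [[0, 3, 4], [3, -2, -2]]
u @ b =[[0, -6, -8], [0, 0, 0]]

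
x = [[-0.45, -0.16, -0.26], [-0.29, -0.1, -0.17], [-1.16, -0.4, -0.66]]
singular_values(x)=[1.54, 0.01, 0.0]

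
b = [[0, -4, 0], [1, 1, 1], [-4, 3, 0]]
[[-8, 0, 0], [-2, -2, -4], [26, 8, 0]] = b @[[-5, -2, 0], [2, 0, 0], [1, 0, -4]]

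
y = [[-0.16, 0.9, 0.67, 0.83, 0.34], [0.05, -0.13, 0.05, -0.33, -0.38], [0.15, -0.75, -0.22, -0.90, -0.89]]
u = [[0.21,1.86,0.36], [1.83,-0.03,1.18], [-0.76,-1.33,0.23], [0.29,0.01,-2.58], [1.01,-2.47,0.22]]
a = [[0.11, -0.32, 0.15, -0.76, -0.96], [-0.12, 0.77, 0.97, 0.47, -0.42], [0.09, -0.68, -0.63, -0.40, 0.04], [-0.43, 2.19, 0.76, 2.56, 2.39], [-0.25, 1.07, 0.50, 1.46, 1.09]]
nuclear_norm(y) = 2.71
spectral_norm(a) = 4.98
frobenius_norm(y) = 2.14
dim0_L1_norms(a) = [1.0, 5.03, 3.01, 5.65, 4.9]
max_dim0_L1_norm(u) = 5.7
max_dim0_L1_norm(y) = 2.06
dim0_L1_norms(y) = [0.36, 1.78, 0.94, 2.06, 1.61]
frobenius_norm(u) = 4.97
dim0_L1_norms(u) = [4.1, 5.7, 4.57]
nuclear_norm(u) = 8.44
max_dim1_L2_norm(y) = 1.5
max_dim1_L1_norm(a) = 8.33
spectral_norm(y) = 2.06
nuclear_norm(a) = 6.73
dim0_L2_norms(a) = [0.53, 2.66, 1.48, 3.11, 2.83]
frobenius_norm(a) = 5.22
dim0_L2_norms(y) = [0.22, 1.18, 0.71, 1.27, 1.03]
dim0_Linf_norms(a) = [0.43, 2.19, 0.97, 2.56, 2.39]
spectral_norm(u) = 3.41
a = u @ y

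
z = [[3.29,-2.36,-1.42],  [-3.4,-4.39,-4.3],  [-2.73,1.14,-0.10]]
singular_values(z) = [7.1, 5.09, 0.36]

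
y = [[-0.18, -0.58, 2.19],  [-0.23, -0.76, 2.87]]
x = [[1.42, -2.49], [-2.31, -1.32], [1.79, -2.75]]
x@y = [[0.32,1.07,-4.04],[0.72,2.34,-8.85],[0.31,1.05,-3.97]]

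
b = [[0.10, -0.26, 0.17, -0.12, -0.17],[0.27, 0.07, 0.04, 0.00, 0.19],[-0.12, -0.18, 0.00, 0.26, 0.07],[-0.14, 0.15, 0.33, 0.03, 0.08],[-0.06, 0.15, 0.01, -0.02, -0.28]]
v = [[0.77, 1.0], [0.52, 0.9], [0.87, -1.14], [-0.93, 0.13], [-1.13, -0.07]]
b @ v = [[0.39, -0.33],[0.06, 0.27],[-0.51, -0.25],[0.14, -0.38],[0.38, 0.08]]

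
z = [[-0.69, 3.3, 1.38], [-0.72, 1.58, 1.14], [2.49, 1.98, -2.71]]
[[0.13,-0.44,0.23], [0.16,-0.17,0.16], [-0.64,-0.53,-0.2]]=z@[[-0.04, -0.03, -0.14],  [-0.04, -0.16, 0.05],  [0.17, 0.05, -0.02]]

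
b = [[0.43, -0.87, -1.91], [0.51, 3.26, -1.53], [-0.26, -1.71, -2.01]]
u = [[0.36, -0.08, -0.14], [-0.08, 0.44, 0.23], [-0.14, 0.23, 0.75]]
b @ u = [[0.49, -0.86, -1.69], [0.14, 1.04, -0.47], [0.32, -1.19, -1.86]]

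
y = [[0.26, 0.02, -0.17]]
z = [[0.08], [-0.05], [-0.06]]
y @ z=[[0.03]]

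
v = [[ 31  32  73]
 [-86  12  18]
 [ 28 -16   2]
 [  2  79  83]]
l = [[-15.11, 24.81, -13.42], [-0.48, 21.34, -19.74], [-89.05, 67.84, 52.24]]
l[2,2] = 52.24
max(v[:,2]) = 83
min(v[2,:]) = -16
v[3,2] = 83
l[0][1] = 24.81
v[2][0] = 28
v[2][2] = 2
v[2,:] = [28, -16, 2]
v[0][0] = 31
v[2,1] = -16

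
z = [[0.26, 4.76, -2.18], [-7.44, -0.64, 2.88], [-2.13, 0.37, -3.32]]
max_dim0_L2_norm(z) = 7.74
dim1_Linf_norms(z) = [4.76, 7.44, 3.32]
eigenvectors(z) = [[-0.02-0.59j,(-0.02+0.59j),0.39+0.00j], [0.79+0.00j,(0.79-0j),(0.06+0j)], [0.18+0.05j,(0.18-0.05j),(0.92+0j)]]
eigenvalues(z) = [(0.24+5.73j), (0.24-5.73j), (-4.19+0j)]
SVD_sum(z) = [[1.89, 0.46, -0.79], [-7.12, -1.75, 2.99], [-0.52, -0.13, 0.22]] + [[-1.87, 3.29, -2.52], [-0.41, 0.72, -0.55], [-1.22, 2.16, -1.66]] + [[0.23, 1.01, 1.14], [0.09, 0.39, 0.44], [-0.38, -1.66, -1.88]]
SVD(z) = [[-0.26,  -0.82,  -0.51], [0.96,  -0.18,  -0.20], [0.07,  -0.54,  0.84]] @ diag([8.215542639210065, 5.528966317651679, 3.0276708212080377]) @ [[-0.9, -0.22, 0.38], [0.41, -0.72, 0.56], [-0.15, -0.65, -0.74]]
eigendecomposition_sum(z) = [[0.21+2.75j, (2.18+0.18j), (-0.23-1.16j)], [-3.71+0.14j, -0.35+2.93j, 1.58-0.25j], [-0.87-0.23j, (-0.29+0.66j), (0.38+0.05j)]] + [[0.21-2.75j, (2.18-0.18j), -0.23+1.16j], [(-3.71-0.14j), -0.35-2.93j, (1.58+0.25j)], [(-0.87+0.23j), -0.29-0.66j, 0.38-0.05j]] + [[(-0.16+0j), 0.39-0.00j, -1.71+0.00j], [(-0.03+0j), (0.06-0j), (-0.27+0j)], [(-0.38+0j), 0.94-0.00j, (-4.09+0j)]]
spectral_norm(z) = 8.22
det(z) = -137.53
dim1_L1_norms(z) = [7.2, 10.96, 5.82]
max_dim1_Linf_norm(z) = 7.44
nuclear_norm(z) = 16.77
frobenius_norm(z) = 10.36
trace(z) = -3.70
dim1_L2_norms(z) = [5.24, 8.0, 3.96]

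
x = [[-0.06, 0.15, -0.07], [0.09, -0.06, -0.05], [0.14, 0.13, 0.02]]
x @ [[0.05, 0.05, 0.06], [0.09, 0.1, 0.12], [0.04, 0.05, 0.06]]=[[0.01, 0.01, 0.01], [-0.00, -0.0, -0.00], [0.02, 0.02, 0.03]]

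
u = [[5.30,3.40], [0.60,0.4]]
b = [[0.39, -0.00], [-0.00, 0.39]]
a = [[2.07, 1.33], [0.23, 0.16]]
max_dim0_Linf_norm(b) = 0.39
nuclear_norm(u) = 6.35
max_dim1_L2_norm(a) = 2.46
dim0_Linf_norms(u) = [5.3, 3.4]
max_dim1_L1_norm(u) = 8.7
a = u @ b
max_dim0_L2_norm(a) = 2.08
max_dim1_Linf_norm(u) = 5.3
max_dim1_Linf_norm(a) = 2.07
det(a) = 0.03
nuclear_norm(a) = 2.49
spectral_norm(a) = 2.48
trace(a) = 2.23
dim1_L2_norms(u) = [6.3, 0.72]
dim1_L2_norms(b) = [0.39, 0.39]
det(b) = 0.15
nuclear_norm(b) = 0.78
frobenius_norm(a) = 2.48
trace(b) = 0.78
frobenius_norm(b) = 0.55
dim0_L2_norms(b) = [0.39, 0.39]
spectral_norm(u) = 6.34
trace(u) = 5.70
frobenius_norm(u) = 6.34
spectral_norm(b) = 0.39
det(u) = 0.08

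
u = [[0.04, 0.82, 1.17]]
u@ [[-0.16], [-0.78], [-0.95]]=[[-1.76]]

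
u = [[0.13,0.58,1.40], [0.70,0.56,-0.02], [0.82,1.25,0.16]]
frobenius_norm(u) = 2.32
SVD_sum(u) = [[0.55,  0.86,  0.56],[0.35,  0.54,  0.35],[0.66,  1.03,  0.67]] + [[-0.44,-0.27,0.84], [0.21,0.13,-0.41], [0.25,0.15,-0.48]] + [[0.02, -0.01, 0.00],[0.14, -0.11, 0.04],[-0.09, 0.07, -0.02]]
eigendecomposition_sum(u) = [[(0.69+0j), (0.94+0j), 0.59+0.00j], [(0.39+0j), (0.53+0j), (0.33+0j)], [(0.65+0j), 0.88+0.00j, 0.56+0.00j]] + [[-0.28-0.14j, -0.18-0.56j, 0.41+0.49j], [0.16+0.14j, 0.02+0.39j, -0.18-0.38j], [0.08-0.05j, (0.18+0.04j), -0.20+0.03j]] + [[(-0.28+0.14j), -0.18+0.56j, (0.41-0.49j)],  [0.16-0.14j, 0.02-0.39j, (-0.18+0.38j)],  [(0.08+0.05j), (0.18-0.04j), -0.20-0.03j]]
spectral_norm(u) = 1.95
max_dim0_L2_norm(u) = 1.49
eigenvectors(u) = [[(-0.67+0j), -0.81+0.00j, -0.81-0.00j],[-0.38+0.00j, (0.52+0.14j), 0.52-0.14j],[-0.63+0.00j, 0.13-0.22j, (0.13+0.22j)]]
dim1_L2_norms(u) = [1.52, 0.9, 1.5]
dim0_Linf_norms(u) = [0.82, 1.25, 1.4]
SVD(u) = [[-0.60, 0.80, -0.1], [-0.38, -0.39, -0.84], [-0.71, -0.46, 0.53]] @ diag([1.9539587438874484, 1.2298626862504547, 0.21744654551084558]) @ [[-0.47, -0.74, -0.48], [-0.45, -0.27, 0.85], [-0.76, 0.62, -0.20]]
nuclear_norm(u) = 3.40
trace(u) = 0.85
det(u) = 0.52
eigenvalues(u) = [(1.77+0j), (-0.46+0.28j), (-0.46-0.28j)]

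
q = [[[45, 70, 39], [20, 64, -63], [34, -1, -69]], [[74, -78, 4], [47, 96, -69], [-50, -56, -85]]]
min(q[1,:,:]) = -85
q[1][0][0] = 74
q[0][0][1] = 70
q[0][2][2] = -69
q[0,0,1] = 70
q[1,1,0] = 47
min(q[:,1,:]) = -69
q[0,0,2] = 39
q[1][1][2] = -69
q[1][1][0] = 47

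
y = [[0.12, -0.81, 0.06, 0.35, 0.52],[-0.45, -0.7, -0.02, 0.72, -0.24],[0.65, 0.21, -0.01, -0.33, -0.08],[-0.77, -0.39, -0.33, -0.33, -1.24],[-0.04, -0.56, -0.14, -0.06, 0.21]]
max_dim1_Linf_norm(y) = 1.24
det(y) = -0.05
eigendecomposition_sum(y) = [[(-0.05+0.11j), (-0.31+0.14j), (-0+0.1j), (0.22+0.17j), (0.05+0.23j)], [-0.08+0.16j, -0.48+0.19j, -0.01+0.15j, 0.32+0.28j, 0.05+0.35j], [(0.06-0.09j), 0.29-0.09j, 0.01-0.09j, (-0.18-0.18j), -0.02-0.21j], [(-0.21-0.05j), (-0.37-0.5j), (-0.18+0.03j), -0.22+0.46j, (-0.39+0.17j)], [(-0.07+0.02j), -0.19-0.08j, (-0.05+0.04j), 0.02+0.17j, -0.08+0.12j]] + [[-0.05-0.11j, (-0.31-0.14j), -0.00-0.10j, 0.22-0.17j, 0.05-0.23j],  [-0.08-0.16j, -0.48-0.19j, (-0.01-0.15j), (0.32-0.28j), (0.05-0.35j)],  [(0.06+0.09j), (0.29+0.09j), (0.01+0.09j), -0.18+0.18j, -0.02+0.21j],  [(-0.21+0.05j), (-0.37+0.5j), -0.18-0.03j, (-0.22-0.46j), -0.39-0.17j],  [-0.07-0.02j, -0.19+0.08j, (-0.05-0.04j), 0.02-0.17j, -0.08-0.12j]] + [[0.22-0.00j,(-0.24+0j),(-0.01+0j),(-0.1+0j),(0.45-0j)], [-0.21+0.00j,0.24-0.00j,0.01-0.00j,0.10-0.00j,-0.44+0.00j], [0.20-0.00j,-0.22+0.00j,-0.01+0.00j,-0.09+0.00j,(0.41-0j)], [-0.27+0.00j,(0.31-0j),(0.02-0j),(0.13-0j),-0.57+0.00j], [(0.15-0j),(-0.17+0j),(-0.01+0j),-0.07+0.00j,(0.31-0j)]] + [[(0.06+0j), (-0-0j), (0.03-0j), 0.02-0.00j, (-0.09+0j)],  [-0.05-0.00j, 0j, -0.02+0.00j, -0.02+0.00j, 0.07-0.00j],  [0.19+0.00j, -0.01-0.00j, (0.1-0j), 0.08-0.00j, -0.27+0.00j],  [-0.04-0.00j, 0j, -0.02+0.00j, (-0.01+0j), 0.05-0.00j],  [(-0.06-0j), 0.00+0.00j, (-0.03+0j), -0.02+0.00j, (0.08-0j)]] + [[(-0.06-0j), 0.05+0.00j, 0.05+0.00j, (-0.02+0j), (0.06-0j)], [-0.03-0.00j, (0.02+0j), (0.02+0j), (-0.01+0j), (0.03-0j)], [0.16+0.00j, -0.14-0.00j, -0.13-0.00j, 0.05-0.00j, (-0.18+0j)], [(-0.05-0j), (0.04+0j), 0.04+0.00j, (-0.01+0j), (0.05-0j)], [0.01+0.00j, -0.01-0.00j, (-0.01-0j), 0.00-0.00j, -0.01+0.00j]]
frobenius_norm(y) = 2.41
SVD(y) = [[-0.05,0.67,0.4,0.03,-0.62], [0.43,0.53,-0.34,0.55,0.33], [-0.25,-0.27,0.57,0.73,0.13], [0.86,-0.33,0.31,-0.03,-0.23], [0.07,0.30,0.55,-0.41,0.66]] @ diag([1.7294965131572062, 1.4762345612677006, 0.6789312739910581, 0.40612375104921206, 0.06700115764984223]) @ [[-0.60, -0.40, -0.18, 0.05, -0.67],[-0.06, -0.68, 0.07, 0.54, 0.48],[0.45, -0.59, -0.23, -0.63, -0.04],[0.66, -0.04, 0.12, 0.50, -0.55],[0.08, 0.16, -0.95, 0.25, 0.1]]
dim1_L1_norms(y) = [1.86, 2.13, 1.28, 3.06, 1.01]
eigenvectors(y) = [[-0.07+0.35j,  -0.07-0.35j,  -0.45+0.00j,  -0.28+0.00j,  0.32+0.00j], [(-0.15+0.52j),  (-0.15-0.52j),  0.44+0.00j,  0.21+0.00j,  0.14+0.00j], [(0.11-0.3j),  (0.11+0.3j),  -0.41+0.00j,  -0.88+0.00j,  (-0.9+0j)], [(-0.65+0j),  (-0.65-0j),  (0.58+0j),  (0.17+0j),  0.27+0.00j], [(-0.19+0.11j),  (-0.19-0.11j),  (-0.31+0j),  (0.26+0j),  (-0.04+0j)]]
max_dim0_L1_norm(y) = 2.67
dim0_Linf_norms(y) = [0.77, 0.81, 0.33, 0.72, 1.24]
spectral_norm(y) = 1.73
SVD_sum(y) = [[0.05, 0.04, 0.02, -0.0, 0.06], [-0.45, -0.3, -0.13, 0.04, -0.5], [0.26, 0.17, 0.08, -0.02, 0.29], [-0.89, -0.59, -0.26, 0.07, -1.0], [-0.08, -0.05, -0.02, 0.01, -0.09]] + [[-0.06, -0.68, 0.07, 0.53, 0.48], [-0.05, -0.53, 0.05, 0.42, 0.38], [0.03, 0.27, -0.03, -0.22, -0.19], [0.03, 0.33, -0.03, -0.26, -0.23], [-0.03, -0.31, 0.03, 0.24, 0.22]] + [[0.12, -0.16, -0.06, -0.17, -0.01], [-0.11, 0.14, 0.05, 0.15, 0.01], [0.17, -0.23, -0.09, -0.24, -0.02], [0.10, -0.13, -0.05, -0.13, -0.01], [0.17, -0.22, -0.08, -0.23, -0.01]] + [[0.01, -0.0, 0.0, 0.01, -0.01], [0.15, -0.01, 0.03, 0.11, -0.12], [0.19, -0.01, 0.04, 0.15, -0.16], [-0.01, 0.0, -0.00, -0.01, 0.01], [-0.11, 0.01, -0.02, -0.08, 0.09]] + [[-0.00, -0.01, 0.04, -0.01, -0.0], [0.0, 0.0, -0.02, 0.01, 0.0], [0.00, 0.0, -0.01, 0.00, 0.0], [-0.00, -0.0, 0.01, -0.0, -0.00], [0.0, 0.01, -0.04, 0.01, 0.00]]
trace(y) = -0.71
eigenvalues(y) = [(-0.82+0.78j), (-0.82-0.78j), (0.88+0j), (0.23+0j), (-0.18+0j)]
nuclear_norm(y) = 4.36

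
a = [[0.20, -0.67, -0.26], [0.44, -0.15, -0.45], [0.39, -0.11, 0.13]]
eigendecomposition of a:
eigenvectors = [[0.71+0.00j, (0.71-0j), 0.37+0.00j], [0.32-0.50j, 0.32+0.50j, -0.41+0.00j], [(-0.04-0.37j), -0.04+0.37j, (0.83+0j)]]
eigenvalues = [(-0.09+0.62j), (-0.09-0.62j), (0.36+0j)]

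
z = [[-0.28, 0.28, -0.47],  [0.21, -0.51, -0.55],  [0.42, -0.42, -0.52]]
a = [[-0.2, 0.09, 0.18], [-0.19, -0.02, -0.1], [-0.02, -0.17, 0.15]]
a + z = [[-0.48, 0.37, -0.29], [0.02, -0.53, -0.65], [0.40, -0.59, -0.37]]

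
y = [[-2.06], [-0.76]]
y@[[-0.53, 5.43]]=[[1.09, -11.19], [0.40, -4.13]]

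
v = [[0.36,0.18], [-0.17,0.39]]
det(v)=0.171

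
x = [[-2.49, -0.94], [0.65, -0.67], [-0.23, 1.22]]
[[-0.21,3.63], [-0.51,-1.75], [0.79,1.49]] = x @ [[-0.15,-1.79], [0.62,0.88]]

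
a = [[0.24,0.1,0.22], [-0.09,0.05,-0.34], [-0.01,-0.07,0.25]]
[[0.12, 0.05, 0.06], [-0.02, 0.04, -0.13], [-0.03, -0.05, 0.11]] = a @ [[0.56, 0.04, -0.09], [0.04, 0.55, -0.06], [-0.09, -0.06, 0.41]]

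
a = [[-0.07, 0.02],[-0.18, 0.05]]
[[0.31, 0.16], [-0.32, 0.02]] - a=[[0.38, 0.14],[-0.14, -0.03]]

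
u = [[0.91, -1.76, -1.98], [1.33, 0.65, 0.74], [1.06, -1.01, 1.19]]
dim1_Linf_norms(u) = [1.98, 1.33, 1.19]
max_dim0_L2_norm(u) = 2.43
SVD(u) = [[-0.97,0.15,0.20], [0.25,0.56,0.79], [0.01,0.82,-0.58]] @ diag([2.8643333516977534, 2.1792762993384813, 1.0914436593308365]) @ [[-0.19,0.65,0.74], [0.80,-0.33,0.50], [0.57,0.68,-0.46]]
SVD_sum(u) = [[0.52, -1.8, -2.04], [-0.14, 0.46, 0.53], [-0.0, 0.01, 0.02]] + [[0.26,-0.11,0.16], [0.97,-0.41,0.61], [1.42,-0.59,0.89]] + [[0.12, 0.15, -0.1], [0.49, 0.59, -0.39], [-0.36, -0.43, 0.29]]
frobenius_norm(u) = 3.76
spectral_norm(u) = 2.86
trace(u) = 2.75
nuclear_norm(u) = 6.14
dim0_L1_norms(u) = [3.3, 3.42, 3.91]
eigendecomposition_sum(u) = [[0.37+0.97j, (-1.1-0.1j), -0.73+0.81j], [(0.58-0.38j), (0.09+0.74j), (0.64+0.36j)], [0.62-0.03j, (-0.27+0.6j), (0.32+0.57j)]] + [[0.37-0.97j, (-1.1+0.1j), -0.73-0.81j], [0.58+0.38j, (0.09-0.74j), 0.64-0.36j], [(0.62+0.03j), (-0.27-0.6j), (0.32-0.57j)]] + [[0.16-0.00j,0.45+0.00j,(-0.52-0j)], [(0.17-0j),0.46+0.00j,-0.54-0.00j], [(-0.17+0j),(-0.47-0j),0.55+0.00j]]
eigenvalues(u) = [(0.79+2.27j), (0.79-2.27j), (1.18+0j)]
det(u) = 6.81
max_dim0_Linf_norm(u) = 1.98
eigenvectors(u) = [[(-0.74+0j), -0.74-0.00j, (-0.56+0j)], [0.11+0.49j, 0.11-0.49j, (-0.58+0j)], [-0.14+0.42j, -0.14-0.42j, 0.59+0.00j]]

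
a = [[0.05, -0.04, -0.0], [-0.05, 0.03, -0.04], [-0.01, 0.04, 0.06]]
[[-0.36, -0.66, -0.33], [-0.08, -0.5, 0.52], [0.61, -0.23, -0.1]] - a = [[-0.41, -0.62, -0.33],[-0.03, -0.53, 0.56],[0.62, -0.27, -0.16]]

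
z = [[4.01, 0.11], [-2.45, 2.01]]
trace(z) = 6.02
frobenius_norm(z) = 5.11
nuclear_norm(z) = 6.54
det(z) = 8.33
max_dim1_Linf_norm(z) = 4.01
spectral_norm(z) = 4.81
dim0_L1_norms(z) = [6.46, 2.12]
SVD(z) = [[-0.81, 0.59], [0.59, 0.81]] @ diag([4.80997928401137, 1.7317330300544196]) @ [[-0.97, 0.23], [0.23, 0.97]]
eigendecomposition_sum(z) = [[4.19, 0.25],[-5.54, -0.33]] + [[-0.18, -0.14], [3.09, 2.34]]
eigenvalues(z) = [3.86, 2.16]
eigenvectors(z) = [[0.6, -0.06], [-0.8, 1.0]]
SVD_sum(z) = [[3.78, -0.89], [-2.77, 0.65]] + [[0.23, 1.0],[0.32, 1.36]]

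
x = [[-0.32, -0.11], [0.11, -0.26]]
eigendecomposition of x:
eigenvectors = [[(-0.71+0j), -0.71-0.00j], [0.19+0.68j, 0.19-0.68j]]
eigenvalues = [(-0.29+0.11j), (-0.29-0.11j)]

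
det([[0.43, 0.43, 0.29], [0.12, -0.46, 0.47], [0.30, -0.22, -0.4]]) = 0.237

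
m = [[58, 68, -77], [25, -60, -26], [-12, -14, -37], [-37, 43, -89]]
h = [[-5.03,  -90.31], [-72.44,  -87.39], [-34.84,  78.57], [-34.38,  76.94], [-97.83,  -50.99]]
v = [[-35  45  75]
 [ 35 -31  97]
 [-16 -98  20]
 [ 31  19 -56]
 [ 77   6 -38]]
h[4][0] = -97.83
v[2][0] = -16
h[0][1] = -90.31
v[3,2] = -56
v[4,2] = -38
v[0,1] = 45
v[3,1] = 19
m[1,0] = 25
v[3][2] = -56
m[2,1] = -14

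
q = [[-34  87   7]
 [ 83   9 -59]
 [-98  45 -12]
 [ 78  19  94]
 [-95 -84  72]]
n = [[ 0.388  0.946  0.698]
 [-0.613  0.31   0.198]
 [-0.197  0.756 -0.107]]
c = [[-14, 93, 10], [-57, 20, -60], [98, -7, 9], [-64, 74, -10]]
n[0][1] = 0.946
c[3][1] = 74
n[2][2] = -0.107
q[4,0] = -95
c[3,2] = -10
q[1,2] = -59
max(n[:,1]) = 0.946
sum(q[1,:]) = 33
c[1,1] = 20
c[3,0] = -64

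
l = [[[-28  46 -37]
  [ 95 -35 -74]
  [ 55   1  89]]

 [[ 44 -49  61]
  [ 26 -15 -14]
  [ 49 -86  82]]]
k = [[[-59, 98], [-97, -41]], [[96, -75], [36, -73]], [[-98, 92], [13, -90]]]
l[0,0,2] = -37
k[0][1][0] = -97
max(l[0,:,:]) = 95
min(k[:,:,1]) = -90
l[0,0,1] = 46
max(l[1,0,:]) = 61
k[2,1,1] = -90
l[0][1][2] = -74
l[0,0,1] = 46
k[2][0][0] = -98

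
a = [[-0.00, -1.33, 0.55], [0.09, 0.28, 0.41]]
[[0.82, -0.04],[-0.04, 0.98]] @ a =[[-0.00, -1.10, 0.43], [0.09, 0.33, 0.38]]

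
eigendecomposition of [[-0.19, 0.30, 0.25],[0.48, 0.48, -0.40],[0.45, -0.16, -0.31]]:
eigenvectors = [[0.55, -0.65, -0.34], [-0.44, 0.03, -0.94], [-0.71, -0.76, -0.0]]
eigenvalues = [-0.76, 0.09, 0.65]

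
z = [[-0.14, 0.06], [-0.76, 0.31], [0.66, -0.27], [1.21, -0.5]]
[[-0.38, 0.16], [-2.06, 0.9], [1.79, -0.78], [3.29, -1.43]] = z @[[2.54, -1.57], [-0.43, -0.94]]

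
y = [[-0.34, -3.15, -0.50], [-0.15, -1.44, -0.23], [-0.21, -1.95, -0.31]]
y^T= [[-0.34, -0.15, -0.21], [-3.15, -1.44, -1.95], [-0.50, -0.23, -0.31]]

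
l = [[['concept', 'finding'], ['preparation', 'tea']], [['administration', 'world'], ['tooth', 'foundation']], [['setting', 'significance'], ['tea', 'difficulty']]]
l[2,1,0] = 'tea'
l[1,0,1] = 'world'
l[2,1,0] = 'tea'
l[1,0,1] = 'world'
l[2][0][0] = 'setting'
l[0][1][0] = 'preparation'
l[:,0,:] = [['concept', 'finding'], ['administration', 'world'], ['setting', 'significance']]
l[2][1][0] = 'tea'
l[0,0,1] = 'finding'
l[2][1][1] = 'difficulty'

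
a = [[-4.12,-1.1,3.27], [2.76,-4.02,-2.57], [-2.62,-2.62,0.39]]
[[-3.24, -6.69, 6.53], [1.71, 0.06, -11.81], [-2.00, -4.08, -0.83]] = a @ [[0.63, 0.34, -0.95], [0.11, 1.03, 1.46], [-0.16, -1.27, 1.29]]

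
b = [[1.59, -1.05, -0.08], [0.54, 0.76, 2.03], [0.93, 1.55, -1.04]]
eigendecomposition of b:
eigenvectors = [[0.70+0.00j, (0.7-0j), (-0.13+0j)], [(-0.11-0.61j), -0.11+0.61j, (-0.54+0j)], [0.05-0.35j, 0.05+0.35j, (0.83+0j)]]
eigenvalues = [(1.76+0.96j), (1.76-0.96j), (-2.21+0j)]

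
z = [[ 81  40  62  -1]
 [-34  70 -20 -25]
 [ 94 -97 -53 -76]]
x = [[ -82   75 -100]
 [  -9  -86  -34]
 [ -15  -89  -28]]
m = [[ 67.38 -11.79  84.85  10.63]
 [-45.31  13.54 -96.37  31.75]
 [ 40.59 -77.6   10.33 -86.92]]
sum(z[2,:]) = -132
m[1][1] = 13.54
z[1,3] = -25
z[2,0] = 94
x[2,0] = -15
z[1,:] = [-34, 70, -20, -25]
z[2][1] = -97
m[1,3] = 31.75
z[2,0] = 94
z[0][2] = 62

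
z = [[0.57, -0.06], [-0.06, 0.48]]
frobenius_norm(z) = 0.75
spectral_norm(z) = 0.60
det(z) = 0.27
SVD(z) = [[-0.89, 0.45], [0.45, 0.89]] @ diag([0.6, 0.44999999999999996]) @ [[-0.89, 0.45], [0.45, 0.89]]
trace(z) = 1.05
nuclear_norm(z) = 1.05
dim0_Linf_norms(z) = [0.57, 0.48]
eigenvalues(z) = [0.6, 0.45]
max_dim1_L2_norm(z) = 0.57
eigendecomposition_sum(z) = [[0.48, -0.24], [-0.24, 0.12]] + [[0.09, 0.18], [0.18, 0.36]]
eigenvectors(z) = [[0.89, 0.45],[-0.45, 0.89]]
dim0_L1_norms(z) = [0.63, 0.54]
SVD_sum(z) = [[0.48, -0.24], [-0.24, 0.12]] + [[0.09, 0.18], [0.18, 0.36]]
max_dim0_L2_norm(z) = 0.57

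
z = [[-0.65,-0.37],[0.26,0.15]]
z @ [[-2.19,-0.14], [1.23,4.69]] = [[0.97, -1.64],[-0.38, 0.67]]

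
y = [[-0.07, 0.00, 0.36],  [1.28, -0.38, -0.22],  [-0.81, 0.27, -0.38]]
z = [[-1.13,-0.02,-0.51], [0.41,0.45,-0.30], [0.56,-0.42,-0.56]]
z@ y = [[0.47, -0.13, -0.21], [0.79, -0.25, 0.16], [-0.12, 0.01, 0.51]]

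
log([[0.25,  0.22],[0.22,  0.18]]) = [[-2.53+1.32j, (1.99-1.55j)], [1.99-1.55j, (-3.16+1.82j)]]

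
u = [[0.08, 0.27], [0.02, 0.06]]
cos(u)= [[0.99,-0.02],[-0.0,1.0]]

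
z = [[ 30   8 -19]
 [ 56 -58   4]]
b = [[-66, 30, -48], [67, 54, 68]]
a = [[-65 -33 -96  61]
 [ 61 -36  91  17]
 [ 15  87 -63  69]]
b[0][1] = 30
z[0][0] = 30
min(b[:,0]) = -66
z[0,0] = 30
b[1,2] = 68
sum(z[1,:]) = 2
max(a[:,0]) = 61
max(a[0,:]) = 61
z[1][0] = 56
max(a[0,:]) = 61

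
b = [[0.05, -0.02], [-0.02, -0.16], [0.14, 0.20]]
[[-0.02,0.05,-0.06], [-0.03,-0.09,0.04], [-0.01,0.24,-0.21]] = b @ [[-0.34, 1.12, -1.33],[0.20, 0.42, -0.11]]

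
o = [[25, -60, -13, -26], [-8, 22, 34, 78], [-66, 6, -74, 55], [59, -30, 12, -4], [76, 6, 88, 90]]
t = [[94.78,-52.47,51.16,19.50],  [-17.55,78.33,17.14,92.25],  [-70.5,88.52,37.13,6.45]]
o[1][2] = 34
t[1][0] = -17.55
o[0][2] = -13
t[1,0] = -17.55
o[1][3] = 78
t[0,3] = 19.5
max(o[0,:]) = 25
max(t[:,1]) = 88.52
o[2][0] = -66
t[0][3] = 19.5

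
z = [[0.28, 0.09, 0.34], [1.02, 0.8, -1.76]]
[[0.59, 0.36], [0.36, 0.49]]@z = [[0.53, 0.34, -0.43], [0.60, 0.42, -0.74]]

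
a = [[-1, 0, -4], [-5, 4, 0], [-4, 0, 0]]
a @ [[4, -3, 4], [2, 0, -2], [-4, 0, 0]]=[[12, 3, -4], [-12, 15, -28], [-16, 12, -16]]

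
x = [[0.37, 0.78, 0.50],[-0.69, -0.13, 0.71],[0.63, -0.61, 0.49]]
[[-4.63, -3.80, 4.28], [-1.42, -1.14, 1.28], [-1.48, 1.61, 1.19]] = x@[[-1.65, 0.38, 1.44], [-2.55, -3.81, 2.47], [-4.07, -1.94, 3.65]]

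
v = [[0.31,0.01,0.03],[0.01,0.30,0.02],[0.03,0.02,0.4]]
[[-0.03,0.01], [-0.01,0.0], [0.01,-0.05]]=v @[[-0.11, 0.05], [-0.03, 0.02], [0.04, -0.13]]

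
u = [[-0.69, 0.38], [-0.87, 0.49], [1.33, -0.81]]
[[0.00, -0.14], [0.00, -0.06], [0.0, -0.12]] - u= [[0.69, -0.52], [0.87, -0.55], [-1.33, 0.69]]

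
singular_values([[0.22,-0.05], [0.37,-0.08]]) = [0.44, 0.0]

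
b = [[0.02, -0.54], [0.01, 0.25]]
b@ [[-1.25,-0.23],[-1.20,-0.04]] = [[0.62, 0.02], [-0.31, -0.01]]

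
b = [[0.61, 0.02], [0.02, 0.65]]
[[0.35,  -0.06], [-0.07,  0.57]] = b@ [[0.58, -0.13], [-0.13, 0.88]]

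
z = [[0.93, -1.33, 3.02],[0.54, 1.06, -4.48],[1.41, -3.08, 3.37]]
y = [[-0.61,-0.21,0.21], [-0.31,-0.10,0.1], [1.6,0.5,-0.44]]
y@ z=[[-0.38, -0.06, -0.19],[-0.2, -0.0, -0.15],[1.14, -0.24, 1.11]]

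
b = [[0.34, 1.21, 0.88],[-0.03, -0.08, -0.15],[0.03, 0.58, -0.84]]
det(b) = 0.00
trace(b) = -0.58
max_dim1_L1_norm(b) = 2.43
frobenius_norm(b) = 1.85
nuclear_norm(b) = 2.57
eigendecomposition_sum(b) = [[0.36,1.66,0.07], [-0.03,-0.15,-0.01], [-0.01,-0.04,-0.0]] + [[0.02, 0.18, -0.02], [-0.0, -0.04, 0.00], [-0.0, -0.02, 0.00]] + [[-0.04, -0.63, 0.83], [0.01, 0.11, -0.15], [0.04, 0.64, -0.84]]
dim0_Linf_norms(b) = [0.34, 1.21, 0.88]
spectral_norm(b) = 1.54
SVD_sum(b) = [[0.34, 1.19, 0.91], [-0.03, -0.12, -0.09], [-0.01, -0.03, -0.02]] + [[0.0, 0.02, -0.03], [0.0, 0.04, -0.06], [0.04, 0.61, -0.82]] + [[0.00, -0.0, -0.00], [0.0, -0.0, -0.0], [-0.00, 0.00, 0.0]]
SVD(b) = [[-0.99, -0.03, -0.1], [0.1, -0.07, -0.99], [0.03, -1.0, 0.07]] @ diag([1.542511200007692, 1.023452418097798, 0.002084643998625583]) @ [[-0.22,-0.78,-0.59], [-0.04,-0.6,0.8], [-0.97,0.2,0.10]]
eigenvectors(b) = [[-1.00, -0.97, -0.7], [0.09, 0.21, 0.12], [0.02, 0.11, 0.71]]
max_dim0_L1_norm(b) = 1.87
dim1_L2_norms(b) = [1.53, 0.17, 1.02]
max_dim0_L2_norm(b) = 1.34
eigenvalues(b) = [0.21, -0.02, -0.77]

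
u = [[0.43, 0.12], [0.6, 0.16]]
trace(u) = 0.59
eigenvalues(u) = [0.6, -0.01]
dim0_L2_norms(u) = [0.74, 0.2]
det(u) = -0.00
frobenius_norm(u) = 0.76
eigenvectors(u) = [[0.59, -0.27], [0.81, 0.96]]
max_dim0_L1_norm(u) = 1.03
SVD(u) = [[-0.58, -0.81], [-0.81, 0.58]] @ diag([0.7647761059354173, 0.004184231143160495]) @ [[-0.97, -0.26], [0.26, -0.97]]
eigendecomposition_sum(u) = [[0.43, 0.12], [0.59, 0.16]] + [[-0.0,0.0],  [0.01,-0.0]]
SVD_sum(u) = [[0.43, 0.12], [0.6, 0.16]] + [[-0.0, 0.0], [0.00, -0.0]]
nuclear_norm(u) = 0.77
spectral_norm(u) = 0.76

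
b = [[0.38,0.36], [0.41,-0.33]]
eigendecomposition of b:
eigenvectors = [[0.91, -0.38], [0.42, 0.93]]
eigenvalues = [0.55, -0.5]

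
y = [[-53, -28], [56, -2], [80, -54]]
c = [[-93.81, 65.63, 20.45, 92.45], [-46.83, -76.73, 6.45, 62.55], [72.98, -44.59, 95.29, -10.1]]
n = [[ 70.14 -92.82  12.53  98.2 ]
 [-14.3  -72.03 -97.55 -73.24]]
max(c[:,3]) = 92.45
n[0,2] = 12.53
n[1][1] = -72.03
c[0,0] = -93.81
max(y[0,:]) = -28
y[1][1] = -2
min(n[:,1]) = -92.82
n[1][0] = -14.3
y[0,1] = -28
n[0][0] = 70.14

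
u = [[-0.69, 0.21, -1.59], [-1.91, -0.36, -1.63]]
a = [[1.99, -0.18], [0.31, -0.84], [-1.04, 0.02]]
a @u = [[-1.03, 0.48, -2.87], [1.39, 0.37, 0.88], [0.68, -0.23, 1.62]]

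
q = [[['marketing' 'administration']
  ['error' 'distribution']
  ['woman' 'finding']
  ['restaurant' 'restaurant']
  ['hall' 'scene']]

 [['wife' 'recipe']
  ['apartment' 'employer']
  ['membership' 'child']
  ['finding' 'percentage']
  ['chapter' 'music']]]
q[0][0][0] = 'marketing'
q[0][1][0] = 'error'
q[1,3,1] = 'percentage'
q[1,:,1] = ['recipe', 'employer', 'child', 'percentage', 'music']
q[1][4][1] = 'music'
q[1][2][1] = 'child'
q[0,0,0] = 'marketing'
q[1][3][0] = 'finding'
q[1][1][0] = 'apartment'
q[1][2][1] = 'child'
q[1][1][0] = 'apartment'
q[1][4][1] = 'music'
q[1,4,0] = 'chapter'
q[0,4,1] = 'scene'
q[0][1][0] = 'error'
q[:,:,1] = [['administration', 'distribution', 'finding', 'restaurant', 'scene'], ['recipe', 'employer', 'child', 'percentage', 'music']]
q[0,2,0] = 'woman'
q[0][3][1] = 'restaurant'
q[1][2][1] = 'child'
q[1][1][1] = 'employer'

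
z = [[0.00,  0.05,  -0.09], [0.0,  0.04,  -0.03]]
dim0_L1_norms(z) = [0.0, 0.09, 0.12]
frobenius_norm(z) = 0.11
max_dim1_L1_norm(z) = 0.14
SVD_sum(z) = [[0.00, 0.06, -0.09], [0.0, 0.03, -0.04]] + [[-0.0, -0.01, -0.0], [0.00, 0.01, 0.01]]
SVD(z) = [[-0.91, -0.42], [-0.42, 0.91]] @ diag([0.11293463785011254, 0.018594826529546506]) @ [[-0.0, -0.55, 0.84], [0.0, 0.84, 0.55]]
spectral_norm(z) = 0.11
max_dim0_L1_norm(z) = 0.12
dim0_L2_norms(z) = [0.0, 0.06, 0.09]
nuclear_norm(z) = 0.13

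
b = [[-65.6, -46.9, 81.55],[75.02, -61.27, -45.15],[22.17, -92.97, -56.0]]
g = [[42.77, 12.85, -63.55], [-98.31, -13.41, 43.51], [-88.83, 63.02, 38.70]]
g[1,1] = -13.41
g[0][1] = 12.85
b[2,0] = 22.17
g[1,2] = 43.51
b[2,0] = 22.17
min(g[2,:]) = -88.83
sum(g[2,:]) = 12.890000000000008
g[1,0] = -98.31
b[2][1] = -92.97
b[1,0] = 75.02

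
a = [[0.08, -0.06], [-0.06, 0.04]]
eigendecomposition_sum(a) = [[0.08, -0.06], [-0.06, 0.04]] + [[-0.00, -0.0], [-0.00, -0.00]]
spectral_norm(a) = 0.12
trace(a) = 0.12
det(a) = -0.00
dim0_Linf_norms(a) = [0.08, 0.06]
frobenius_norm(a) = 0.12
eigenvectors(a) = [[0.81, 0.58], [-0.58, 0.81]]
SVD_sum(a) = [[0.08, -0.06], [-0.06, 0.04]] + [[-0.00,  -0.0], [-0.0,  -0.0]]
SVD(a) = [[-0.81, 0.58], [0.58, 0.81]] @ diag([0.12324555320336757, 0.003245553203367579]) @ [[-0.81, 0.58],[-0.58, -0.81]]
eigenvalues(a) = [0.12, -0.0]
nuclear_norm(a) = 0.13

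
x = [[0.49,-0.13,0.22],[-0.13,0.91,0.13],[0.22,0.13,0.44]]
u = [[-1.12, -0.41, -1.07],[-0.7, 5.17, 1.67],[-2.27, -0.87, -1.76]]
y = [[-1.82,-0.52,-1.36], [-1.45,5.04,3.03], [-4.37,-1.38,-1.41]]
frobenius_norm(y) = 8.07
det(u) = -2.59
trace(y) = 1.81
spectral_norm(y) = 6.32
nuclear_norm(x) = 1.84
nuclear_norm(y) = 11.92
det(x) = 0.13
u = y @ x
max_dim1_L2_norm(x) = 0.93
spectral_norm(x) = 0.96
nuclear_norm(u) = 8.89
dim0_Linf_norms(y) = [4.37, 5.04, 3.03]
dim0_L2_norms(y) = [4.95, 5.25, 3.61]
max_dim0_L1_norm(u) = 6.45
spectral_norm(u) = 5.67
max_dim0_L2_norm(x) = 0.93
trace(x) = 1.84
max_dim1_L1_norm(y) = 9.52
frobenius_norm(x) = 1.19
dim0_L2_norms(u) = [2.63, 5.26, 2.65]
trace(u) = 2.29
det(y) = -19.40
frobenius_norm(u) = 6.45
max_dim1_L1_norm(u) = 7.54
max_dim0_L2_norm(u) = 5.26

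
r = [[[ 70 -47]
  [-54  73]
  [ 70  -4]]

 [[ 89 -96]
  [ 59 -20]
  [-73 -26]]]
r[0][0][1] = -47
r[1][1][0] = 59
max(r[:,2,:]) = 70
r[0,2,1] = -4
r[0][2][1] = -4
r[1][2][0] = -73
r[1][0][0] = 89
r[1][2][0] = -73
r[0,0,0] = 70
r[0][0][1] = -47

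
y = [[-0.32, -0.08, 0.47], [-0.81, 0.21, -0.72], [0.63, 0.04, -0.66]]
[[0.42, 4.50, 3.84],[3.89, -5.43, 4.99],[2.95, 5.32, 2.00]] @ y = [[-1.36, 1.06, -5.58],[6.30, -1.25, 2.44],[-3.99, 0.96, -3.76]]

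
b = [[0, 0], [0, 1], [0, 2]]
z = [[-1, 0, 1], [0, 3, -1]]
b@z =[[0, 0, 0], [0, 3, -1], [0, 6, -2]]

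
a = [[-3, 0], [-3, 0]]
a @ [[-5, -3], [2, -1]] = [[15, 9], [15, 9]]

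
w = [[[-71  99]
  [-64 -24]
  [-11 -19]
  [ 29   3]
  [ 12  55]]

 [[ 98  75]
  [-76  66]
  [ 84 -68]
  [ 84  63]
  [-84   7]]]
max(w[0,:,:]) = 99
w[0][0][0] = -71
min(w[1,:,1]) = -68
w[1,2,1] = -68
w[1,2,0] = 84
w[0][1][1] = -24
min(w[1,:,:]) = -84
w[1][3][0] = 84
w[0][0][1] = 99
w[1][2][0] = 84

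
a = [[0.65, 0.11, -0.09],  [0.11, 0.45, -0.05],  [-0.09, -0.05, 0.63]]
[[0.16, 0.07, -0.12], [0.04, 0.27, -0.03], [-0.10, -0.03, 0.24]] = a @ [[0.23,0.01,-0.13],[0.01,0.59,-0.00],[-0.13,-0.0,0.37]]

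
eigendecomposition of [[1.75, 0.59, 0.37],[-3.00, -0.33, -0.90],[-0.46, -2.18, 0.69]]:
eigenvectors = [[0.3, -0.32, 0.12], [-0.35, 0.27, -0.50], [-0.89, 0.91, 0.86]]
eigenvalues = [-0.01, 0.21, 1.91]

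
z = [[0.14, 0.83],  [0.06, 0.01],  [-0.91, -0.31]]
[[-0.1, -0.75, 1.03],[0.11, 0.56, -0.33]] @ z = [[-1.0, -0.41], [0.35, 0.20]]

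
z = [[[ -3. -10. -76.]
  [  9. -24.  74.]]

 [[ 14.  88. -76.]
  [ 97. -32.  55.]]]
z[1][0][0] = 14.0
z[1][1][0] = 97.0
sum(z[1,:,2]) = -21.0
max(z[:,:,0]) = 97.0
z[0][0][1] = -10.0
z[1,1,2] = 55.0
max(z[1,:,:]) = 97.0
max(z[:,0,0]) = 14.0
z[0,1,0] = 9.0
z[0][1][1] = -24.0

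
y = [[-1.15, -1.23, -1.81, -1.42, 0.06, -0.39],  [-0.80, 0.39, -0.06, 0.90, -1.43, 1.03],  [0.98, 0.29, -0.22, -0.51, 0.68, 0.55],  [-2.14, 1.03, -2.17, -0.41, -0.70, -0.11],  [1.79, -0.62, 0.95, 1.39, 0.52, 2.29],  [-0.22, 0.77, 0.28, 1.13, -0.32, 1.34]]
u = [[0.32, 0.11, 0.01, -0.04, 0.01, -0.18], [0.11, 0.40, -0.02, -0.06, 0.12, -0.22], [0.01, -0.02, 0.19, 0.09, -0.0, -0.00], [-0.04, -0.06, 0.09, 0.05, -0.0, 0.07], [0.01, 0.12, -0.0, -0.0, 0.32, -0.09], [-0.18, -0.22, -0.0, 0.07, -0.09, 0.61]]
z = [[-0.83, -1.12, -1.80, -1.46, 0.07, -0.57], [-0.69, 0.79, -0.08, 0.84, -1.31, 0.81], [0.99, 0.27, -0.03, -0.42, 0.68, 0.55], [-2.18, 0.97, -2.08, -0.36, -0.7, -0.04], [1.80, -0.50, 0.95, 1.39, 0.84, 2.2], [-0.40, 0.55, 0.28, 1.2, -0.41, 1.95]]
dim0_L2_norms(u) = [0.39, 0.49, 0.21, 0.14, 0.35, 0.68]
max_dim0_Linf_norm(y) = 2.29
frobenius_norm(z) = 6.50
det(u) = -0.00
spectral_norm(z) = 4.95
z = y + u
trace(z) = 2.36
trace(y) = 0.47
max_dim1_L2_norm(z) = 3.45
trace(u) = 1.89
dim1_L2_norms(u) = [0.39, 0.49, 0.21, 0.14, 0.35, 0.68]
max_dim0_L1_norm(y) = 7.08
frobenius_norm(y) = 6.48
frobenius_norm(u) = 1.02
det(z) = -8.19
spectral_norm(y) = 4.96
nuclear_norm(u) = 1.90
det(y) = -6.09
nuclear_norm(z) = 12.49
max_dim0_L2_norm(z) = 3.21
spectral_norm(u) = 0.88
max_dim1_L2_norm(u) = 0.68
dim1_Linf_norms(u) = [0.32, 0.4, 0.19, 0.09, 0.32, 0.61]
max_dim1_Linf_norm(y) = 2.29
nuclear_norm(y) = 12.50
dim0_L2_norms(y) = [3.28, 1.95, 3.0, 2.54, 1.84, 2.93]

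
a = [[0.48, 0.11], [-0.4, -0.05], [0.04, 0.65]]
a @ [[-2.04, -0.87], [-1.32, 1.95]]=[[-1.12, -0.20], [0.88, 0.25], [-0.94, 1.23]]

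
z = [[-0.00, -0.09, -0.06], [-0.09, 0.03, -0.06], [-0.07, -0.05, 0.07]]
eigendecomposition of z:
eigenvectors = [[(-0.68+0j), (0.12+0.44j), (0.12-0.44j)], [-0.60+0.00j, (0.31-0.53j), 0.31+0.53j], [-0.42+0.00j, -0.64+0.00j, -0.64-0.00j]]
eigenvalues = [(-0.12+0j), (0.11+0.01j), (0.11-0.01j)]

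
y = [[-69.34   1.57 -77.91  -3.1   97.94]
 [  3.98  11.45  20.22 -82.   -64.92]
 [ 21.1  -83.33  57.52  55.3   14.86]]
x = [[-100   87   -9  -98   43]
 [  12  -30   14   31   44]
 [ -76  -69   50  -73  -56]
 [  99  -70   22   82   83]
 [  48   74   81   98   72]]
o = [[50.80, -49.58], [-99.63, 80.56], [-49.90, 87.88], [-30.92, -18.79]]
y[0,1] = 1.57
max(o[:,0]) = 50.8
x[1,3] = 31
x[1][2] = 14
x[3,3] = 82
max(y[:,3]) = 55.3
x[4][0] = 48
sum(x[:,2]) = 158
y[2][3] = 55.3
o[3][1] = -18.79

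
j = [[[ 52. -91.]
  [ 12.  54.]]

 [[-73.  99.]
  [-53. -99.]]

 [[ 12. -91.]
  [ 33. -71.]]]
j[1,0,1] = 99.0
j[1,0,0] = -73.0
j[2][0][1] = -91.0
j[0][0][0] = 52.0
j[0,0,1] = -91.0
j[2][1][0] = 33.0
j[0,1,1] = 54.0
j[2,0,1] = -91.0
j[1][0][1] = 99.0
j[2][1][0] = 33.0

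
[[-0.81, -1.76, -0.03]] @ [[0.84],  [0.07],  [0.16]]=[[-0.81]]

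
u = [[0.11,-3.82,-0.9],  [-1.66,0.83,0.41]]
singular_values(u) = [4.06, 1.59]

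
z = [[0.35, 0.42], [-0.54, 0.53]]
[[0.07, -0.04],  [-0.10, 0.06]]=z @ [[0.19, -0.12], [0.00, -0.0]]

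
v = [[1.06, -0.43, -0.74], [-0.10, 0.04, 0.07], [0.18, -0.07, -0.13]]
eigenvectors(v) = [[-0.98, -0.54, 0.6], [0.09, 0.09, 0.64], [-0.17, -0.83, 0.48]]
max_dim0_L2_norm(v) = 1.08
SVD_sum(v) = [[1.06, -0.43, -0.74], [-0.10, 0.04, 0.07], [0.18, -0.07, -0.13]] + [[0.0,  -0.0,  0.00], [0.0,  -0.0,  0.0], [-0.0,  0.0,  -0.00]] + [[-0.00,-0.00,-0.0], [-0.00,-0.00,-0.0], [-0.0,-0.0,-0.0]]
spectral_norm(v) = 1.39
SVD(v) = [[-0.98, 0.18, -0.08], [0.09, 0.09, -0.99], [-0.17, -0.98, -0.10]] @ diag([1.3880830274331732, 0.005042549664440682, 0.00028573560958323883]) @ [[-0.78, 0.32, 0.54], [0.21, -0.68, 0.70], [0.59, 0.66, 0.46]]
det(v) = 0.00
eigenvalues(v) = [0.98, -0.01, -0.0]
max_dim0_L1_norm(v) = 1.34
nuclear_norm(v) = 1.39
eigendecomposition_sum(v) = [[1.06, -0.43, -0.74], [-0.10, 0.04, 0.07], [0.18, -0.07, -0.12]] + [[0.0, 0.00, -0.00], [-0.0, -0.0, 0.00], [0.00, 0.00, -0.01]] + [[-0.00, -0.00, -0.00],[-0.00, -0.0, -0.0],[-0.00, -0.0, -0.00]]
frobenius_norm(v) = 1.39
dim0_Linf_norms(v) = [1.06, 0.43, 0.74]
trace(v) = 0.97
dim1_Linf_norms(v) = [1.06, 0.1, 0.18]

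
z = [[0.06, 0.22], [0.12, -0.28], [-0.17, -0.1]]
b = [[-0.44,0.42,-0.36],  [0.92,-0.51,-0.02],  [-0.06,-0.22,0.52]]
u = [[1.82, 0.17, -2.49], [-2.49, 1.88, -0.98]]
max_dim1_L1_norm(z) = 0.4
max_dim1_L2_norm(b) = 1.05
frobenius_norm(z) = 0.43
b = z @ u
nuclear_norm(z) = 0.59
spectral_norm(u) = 3.46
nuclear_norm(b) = 1.88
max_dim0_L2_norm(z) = 0.37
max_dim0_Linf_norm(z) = 0.28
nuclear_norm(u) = 6.33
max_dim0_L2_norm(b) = 1.02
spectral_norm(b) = 1.23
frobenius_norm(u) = 4.50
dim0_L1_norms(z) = [0.35, 0.6]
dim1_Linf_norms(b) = [0.44, 0.92, 0.52]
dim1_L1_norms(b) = [1.22, 1.45, 0.8]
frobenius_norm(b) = 1.39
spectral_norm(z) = 0.37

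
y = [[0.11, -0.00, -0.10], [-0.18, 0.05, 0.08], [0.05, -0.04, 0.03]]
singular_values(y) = [0.25, 0.08, 0.0]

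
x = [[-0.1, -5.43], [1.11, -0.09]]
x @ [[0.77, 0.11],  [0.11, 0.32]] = [[-0.67,  -1.75], [0.84,  0.09]]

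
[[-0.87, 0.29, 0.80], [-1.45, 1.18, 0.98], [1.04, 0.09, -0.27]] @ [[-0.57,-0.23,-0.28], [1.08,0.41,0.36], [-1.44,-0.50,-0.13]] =[[-0.34,-0.08,0.24], [0.69,0.33,0.70], [-0.11,-0.07,-0.22]]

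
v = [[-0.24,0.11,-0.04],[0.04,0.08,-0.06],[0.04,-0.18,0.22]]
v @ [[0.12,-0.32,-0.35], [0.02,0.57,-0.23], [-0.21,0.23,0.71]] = [[-0.02, 0.13, 0.03],[0.02, 0.02, -0.08],[-0.04, -0.06, 0.18]]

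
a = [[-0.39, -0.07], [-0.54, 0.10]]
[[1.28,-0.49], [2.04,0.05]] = a @ [[-3.52, 0.59],  [1.38, 3.73]]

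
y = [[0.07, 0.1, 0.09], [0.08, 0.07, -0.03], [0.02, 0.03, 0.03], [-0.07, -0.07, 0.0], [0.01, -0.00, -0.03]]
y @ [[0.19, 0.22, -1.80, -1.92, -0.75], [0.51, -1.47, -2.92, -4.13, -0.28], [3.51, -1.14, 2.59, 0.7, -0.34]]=[[0.38, -0.23, -0.18, -0.48, -0.11], [-0.05, -0.05, -0.43, -0.46, -0.07], [0.12, -0.07, -0.05, -0.14, -0.03], [-0.05, 0.09, 0.33, 0.42, 0.07], [-0.10, 0.04, -0.1, -0.04, 0.00]]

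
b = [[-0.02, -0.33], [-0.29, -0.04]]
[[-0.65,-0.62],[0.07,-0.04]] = b @ [[-0.52,-0.13], [2.0,1.89]]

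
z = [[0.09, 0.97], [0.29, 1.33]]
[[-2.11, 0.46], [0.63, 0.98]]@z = [[-0.06, -1.43], [0.34, 1.91]]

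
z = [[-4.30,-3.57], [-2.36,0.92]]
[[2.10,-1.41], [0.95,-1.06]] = z @ [[-0.43, 0.41], [-0.07, -0.1]]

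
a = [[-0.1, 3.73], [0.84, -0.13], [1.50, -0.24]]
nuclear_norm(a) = 5.45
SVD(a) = [[-0.99,-0.11], [0.05,-0.49], [0.09,-0.87]] @ diag([3.7485174305346205, 1.7034133593987466]) @ [[0.08, -1.0],[-1.0, -0.08]]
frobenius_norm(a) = 4.12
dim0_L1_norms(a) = [2.44, 4.1]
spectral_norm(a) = 3.75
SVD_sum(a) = [[-0.28, 3.72], [0.01, -0.19], [0.03, -0.35]] + [[0.18, 0.01], [0.83, 0.06], [1.47, 0.11]]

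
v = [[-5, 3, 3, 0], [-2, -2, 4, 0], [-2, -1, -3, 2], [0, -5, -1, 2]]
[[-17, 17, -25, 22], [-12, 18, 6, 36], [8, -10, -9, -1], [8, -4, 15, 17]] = v @ [[1, -1, 2, -5], [-1, 0, -5, -5], [-3, 4, 0, 4], [0, 0, -5, -2]]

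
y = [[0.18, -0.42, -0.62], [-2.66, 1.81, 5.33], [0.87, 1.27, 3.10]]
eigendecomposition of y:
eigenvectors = [[-0.19,-0.32,-0.13], [-0.92,0.88,0.87], [0.35,-0.35,0.48]]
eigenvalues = [-0.74, 0.67, 5.16]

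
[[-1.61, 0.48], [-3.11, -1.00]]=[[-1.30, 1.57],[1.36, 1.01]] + [[-0.31,  -1.09], [-4.47,  -2.01]]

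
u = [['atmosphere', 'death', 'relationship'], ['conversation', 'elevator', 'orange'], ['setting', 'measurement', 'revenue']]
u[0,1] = 'death'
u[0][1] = 'death'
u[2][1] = 'measurement'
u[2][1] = 'measurement'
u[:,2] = ['relationship', 'orange', 'revenue']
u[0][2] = 'relationship'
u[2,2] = 'revenue'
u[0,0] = 'atmosphere'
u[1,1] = 'elevator'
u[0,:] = ['atmosphere', 'death', 'relationship']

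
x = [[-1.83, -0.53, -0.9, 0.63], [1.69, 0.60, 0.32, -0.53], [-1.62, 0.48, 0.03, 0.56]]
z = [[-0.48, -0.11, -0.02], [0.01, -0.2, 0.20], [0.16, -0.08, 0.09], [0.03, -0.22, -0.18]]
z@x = [[0.72, 0.18, 0.4, -0.26], [-0.68, -0.03, -0.07, 0.22], [-0.57, -0.09, -0.17, 0.19], [-0.14, -0.23, -0.1, 0.03]]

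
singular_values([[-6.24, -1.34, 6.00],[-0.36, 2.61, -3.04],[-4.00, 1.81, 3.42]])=[10.32, 3.99, 1.2]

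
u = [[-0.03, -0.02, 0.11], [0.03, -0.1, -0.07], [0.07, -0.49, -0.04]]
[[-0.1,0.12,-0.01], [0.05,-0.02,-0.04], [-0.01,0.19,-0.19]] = u @ [[0.25, -0.28, -1.12],[0.13, -0.51, 0.26],[-0.80, 0.91, -0.35]]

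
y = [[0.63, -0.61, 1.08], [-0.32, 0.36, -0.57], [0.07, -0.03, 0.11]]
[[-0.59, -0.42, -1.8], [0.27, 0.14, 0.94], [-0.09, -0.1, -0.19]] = y@[[-1.91, -1.61, -0.22], [-0.56, -1.58, -0.28], [0.25, -0.34, -1.7]]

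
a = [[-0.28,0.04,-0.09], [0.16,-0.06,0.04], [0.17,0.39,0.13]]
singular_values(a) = [0.47, 0.32, 0.0]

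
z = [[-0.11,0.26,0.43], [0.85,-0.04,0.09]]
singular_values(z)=[0.86, 0.51]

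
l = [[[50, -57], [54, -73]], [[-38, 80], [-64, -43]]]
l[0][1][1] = -73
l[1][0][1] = 80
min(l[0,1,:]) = -73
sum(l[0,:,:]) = -26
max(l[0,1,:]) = 54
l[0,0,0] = 50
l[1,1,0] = -64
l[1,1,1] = -43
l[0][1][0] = 54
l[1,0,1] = 80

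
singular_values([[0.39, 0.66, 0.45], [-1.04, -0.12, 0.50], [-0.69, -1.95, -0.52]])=[2.32, 1.1, 0.27]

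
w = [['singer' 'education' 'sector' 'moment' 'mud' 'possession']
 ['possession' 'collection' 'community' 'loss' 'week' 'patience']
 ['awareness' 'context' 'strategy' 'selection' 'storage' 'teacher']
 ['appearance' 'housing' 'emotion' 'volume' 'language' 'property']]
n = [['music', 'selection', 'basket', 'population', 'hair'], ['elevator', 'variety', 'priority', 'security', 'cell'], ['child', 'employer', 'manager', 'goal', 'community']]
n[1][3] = 'security'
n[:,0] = ['music', 'elevator', 'child']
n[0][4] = 'hair'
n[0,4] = 'hair'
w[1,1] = 'collection'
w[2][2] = 'strategy'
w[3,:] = ['appearance', 'housing', 'emotion', 'volume', 'language', 'property']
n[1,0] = 'elevator'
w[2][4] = 'storage'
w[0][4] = 'mud'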